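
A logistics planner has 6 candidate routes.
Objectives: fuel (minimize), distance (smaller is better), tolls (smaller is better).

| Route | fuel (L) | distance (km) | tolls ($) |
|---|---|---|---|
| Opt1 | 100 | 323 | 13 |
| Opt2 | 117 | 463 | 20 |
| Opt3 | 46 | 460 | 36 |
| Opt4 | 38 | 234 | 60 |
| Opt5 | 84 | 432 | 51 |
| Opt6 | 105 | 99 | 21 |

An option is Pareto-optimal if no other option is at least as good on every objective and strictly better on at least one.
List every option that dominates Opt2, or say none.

Opt1: fuel 100≤117, distance 323≤463, tolls 13≤20 — dominates Opt2.
Others (Opt3, Opt4, Opt5, Opt6) are each worse than Opt2 on at least one objective.

Opt1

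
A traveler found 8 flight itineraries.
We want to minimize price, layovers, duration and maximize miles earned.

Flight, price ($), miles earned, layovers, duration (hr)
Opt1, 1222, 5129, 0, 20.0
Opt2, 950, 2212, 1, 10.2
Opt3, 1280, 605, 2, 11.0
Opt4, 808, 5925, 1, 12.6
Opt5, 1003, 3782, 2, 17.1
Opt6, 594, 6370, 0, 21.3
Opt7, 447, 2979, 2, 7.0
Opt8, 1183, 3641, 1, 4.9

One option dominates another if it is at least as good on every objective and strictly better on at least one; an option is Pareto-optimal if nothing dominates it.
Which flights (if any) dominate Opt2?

none

Opt1: worse on price (1222 vs 950).
Opt3: worse on price (1280 vs 950).
Opt4: worse on duration (12.6 vs 10.2).
Opt5: worse on price (1003 vs 950).
Opt6: worse on duration (21.3 vs 10.2).
Opt7: worse on layovers (2 vs 1).
Opt8: worse on price (1183 vs 950).
No option dominates Opt2.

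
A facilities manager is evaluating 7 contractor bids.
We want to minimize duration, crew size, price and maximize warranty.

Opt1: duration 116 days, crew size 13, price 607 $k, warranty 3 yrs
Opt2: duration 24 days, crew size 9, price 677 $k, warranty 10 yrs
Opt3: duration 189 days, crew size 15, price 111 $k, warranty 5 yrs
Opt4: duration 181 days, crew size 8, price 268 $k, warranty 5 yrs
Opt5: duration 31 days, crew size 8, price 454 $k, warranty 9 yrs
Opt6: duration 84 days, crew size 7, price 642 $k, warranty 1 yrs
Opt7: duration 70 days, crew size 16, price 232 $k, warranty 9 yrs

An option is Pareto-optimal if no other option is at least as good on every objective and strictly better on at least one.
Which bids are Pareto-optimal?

Opt2, Opt3, Opt4, Opt5, Opt6, Opt7

Opt1: dominated by Opt5 (duration 31≤116, crew size 8≤13, price 454≤607, warranty 9≥3).
Opt2: not dominated (best duration).
Opt3: not dominated (best price).
Opt4: not dominated.
Opt5: not dominated.
Opt6: not dominated (best crew size).
Opt7: not dominated.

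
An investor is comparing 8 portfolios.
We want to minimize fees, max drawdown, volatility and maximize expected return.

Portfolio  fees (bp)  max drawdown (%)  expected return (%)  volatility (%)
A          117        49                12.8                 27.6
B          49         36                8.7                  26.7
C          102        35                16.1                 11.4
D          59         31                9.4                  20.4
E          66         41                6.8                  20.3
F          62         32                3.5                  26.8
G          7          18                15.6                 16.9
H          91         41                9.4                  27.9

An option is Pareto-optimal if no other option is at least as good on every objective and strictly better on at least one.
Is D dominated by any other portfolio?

G vs D: fees 7≤59, max drawdown 18≤31, expected return 15.6≥9.4, volatility 16.9≤20.4 — G is at least as good on every objective and strictly better on at least one, so G dominates D.

Yes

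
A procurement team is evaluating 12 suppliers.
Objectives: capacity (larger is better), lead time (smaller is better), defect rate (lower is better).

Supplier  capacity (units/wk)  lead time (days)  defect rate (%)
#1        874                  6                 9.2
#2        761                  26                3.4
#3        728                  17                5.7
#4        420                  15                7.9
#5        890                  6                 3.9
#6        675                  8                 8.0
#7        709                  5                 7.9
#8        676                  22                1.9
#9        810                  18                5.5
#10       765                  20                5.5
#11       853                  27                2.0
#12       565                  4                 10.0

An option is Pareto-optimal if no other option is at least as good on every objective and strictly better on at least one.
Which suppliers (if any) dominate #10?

#5, #9

#5: capacity 890≥765, lead time 6≤20, defect rate 3.9≤5.5 — dominates #10.
#9: capacity 810≥765, lead time 18≤20, defect rate 5.5≤5.5 — dominates #10.
Others (#1, #2, #3, #4, #6, #7, #8, #11, #12) are each worse than #10 on at least one objective.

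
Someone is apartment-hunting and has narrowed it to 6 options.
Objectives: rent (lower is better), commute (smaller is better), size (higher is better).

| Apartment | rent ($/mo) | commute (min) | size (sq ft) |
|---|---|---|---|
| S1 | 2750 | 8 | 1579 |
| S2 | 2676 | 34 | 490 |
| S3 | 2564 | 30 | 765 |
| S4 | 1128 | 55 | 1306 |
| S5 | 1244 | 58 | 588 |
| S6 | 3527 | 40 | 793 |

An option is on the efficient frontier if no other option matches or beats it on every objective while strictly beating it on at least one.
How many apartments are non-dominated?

S1: not dominated (best commute).
S2: dominated by S3 (rent 2564≤2676, commute 30≤34, size 765≥490).
S3: not dominated.
S4: not dominated (best rent).
S5: dominated by S4 (rent 1128≤1244, commute 55≤58, size 1306≥588).
S6: dominated by S1 (rent 2750≤3527, commute 8≤40, size 1579≥793).
Pareto-optimal: S1, S3, S4 → 3.

3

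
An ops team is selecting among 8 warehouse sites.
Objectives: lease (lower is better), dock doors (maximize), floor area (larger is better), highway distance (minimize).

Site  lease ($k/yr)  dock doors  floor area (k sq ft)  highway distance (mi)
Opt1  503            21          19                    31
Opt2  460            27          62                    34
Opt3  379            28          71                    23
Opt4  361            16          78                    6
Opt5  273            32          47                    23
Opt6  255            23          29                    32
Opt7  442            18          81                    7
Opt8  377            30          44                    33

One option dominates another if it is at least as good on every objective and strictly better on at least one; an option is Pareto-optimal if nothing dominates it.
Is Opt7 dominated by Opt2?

Opt2 vs Opt7: Opt2 is worse on lease (460 vs 442), so it does not dominate Opt7.

No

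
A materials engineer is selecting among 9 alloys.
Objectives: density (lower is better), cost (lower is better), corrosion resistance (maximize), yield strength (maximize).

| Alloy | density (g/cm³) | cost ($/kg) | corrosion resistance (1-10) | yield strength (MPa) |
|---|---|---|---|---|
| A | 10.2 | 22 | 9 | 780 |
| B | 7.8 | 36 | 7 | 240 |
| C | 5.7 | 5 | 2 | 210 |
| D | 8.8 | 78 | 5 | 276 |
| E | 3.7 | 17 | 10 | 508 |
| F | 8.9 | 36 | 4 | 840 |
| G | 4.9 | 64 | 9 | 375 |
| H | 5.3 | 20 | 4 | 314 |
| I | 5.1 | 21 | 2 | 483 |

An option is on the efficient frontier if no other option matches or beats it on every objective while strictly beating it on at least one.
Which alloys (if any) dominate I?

E

E: density 3.7≤5.1, cost 17≤21, corrosion resistance 10≥2, yield strength 508≥483 — dominates I.
Others (A, B, C, D, F, G, H) are each worse than I on at least one objective.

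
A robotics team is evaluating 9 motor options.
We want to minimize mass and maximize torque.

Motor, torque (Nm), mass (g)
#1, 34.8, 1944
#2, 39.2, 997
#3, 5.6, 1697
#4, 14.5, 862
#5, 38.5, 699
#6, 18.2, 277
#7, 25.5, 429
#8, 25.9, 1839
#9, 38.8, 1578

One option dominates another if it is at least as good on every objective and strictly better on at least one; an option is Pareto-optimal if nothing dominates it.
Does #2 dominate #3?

#2 vs #3: torque 39.2≥5.6, mass 997≤1697 — #2 is at least as good on every objective with at least one strict improvement.

Yes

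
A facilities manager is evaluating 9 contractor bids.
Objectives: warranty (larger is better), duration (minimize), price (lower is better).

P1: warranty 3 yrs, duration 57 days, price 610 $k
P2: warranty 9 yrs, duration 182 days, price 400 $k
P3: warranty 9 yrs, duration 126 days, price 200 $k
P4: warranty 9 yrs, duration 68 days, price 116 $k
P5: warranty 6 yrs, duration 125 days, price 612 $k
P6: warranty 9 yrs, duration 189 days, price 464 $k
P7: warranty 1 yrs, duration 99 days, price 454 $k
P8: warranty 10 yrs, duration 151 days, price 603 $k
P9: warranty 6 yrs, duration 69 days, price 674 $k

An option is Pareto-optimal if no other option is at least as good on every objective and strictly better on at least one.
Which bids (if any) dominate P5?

P4: warranty 9≥6, duration 68≤125, price 116≤612 — dominates P5.
Others (P1, P2, P3, P6, P7, P8, P9) are each worse than P5 on at least one objective.

P4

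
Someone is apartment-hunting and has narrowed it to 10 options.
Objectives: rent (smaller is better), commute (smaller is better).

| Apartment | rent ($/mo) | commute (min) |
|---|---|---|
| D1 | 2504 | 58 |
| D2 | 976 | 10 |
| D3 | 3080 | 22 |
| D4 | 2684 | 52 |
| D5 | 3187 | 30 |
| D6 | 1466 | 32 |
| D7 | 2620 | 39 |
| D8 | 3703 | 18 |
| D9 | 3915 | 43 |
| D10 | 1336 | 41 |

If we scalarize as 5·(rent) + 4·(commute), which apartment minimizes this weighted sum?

D1: 5·2504 + 4·58 = 12752
D2: 5·976 + 4·10 = 4920
D3: 5·3080 + 4·22 = 15488
D4: 5·2684 + 4·52 = 13628
D5: 5·3187 + 4·30 = 16055
D6: 5·1466 + 4·32 = 7458
D7: 5·2620 + 4·39 = 13256
D8: 5·3703 + 4·18 = 18587
D9: 5·3915 + 4·43 = 19747
D10: 5·1336 + 4·41 = 6844
Lowest: D2 at 4920.

D2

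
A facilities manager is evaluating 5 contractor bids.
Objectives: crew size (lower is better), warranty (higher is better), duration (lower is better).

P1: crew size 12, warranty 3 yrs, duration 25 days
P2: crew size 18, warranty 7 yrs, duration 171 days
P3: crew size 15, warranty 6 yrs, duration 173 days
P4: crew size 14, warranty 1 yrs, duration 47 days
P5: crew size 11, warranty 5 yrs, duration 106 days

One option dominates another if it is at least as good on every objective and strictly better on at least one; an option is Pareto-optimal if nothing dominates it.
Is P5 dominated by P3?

No

P3 vs P5: P3 is worse on crew size (15 vs 11), so it does not dominate P5.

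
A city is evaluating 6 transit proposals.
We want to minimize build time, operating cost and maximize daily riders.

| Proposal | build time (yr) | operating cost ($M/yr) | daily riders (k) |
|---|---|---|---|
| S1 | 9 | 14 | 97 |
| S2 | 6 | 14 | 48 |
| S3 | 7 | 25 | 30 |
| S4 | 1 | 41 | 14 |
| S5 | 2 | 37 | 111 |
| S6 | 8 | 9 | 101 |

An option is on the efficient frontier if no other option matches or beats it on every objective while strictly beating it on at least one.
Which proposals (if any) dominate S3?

S2: build time 6≤7, operating cost 14≤25, daily riders 48≥30 — dominates S3.
Others (S1, S4, S5, S6) are each worse than S3 on at least one objective.

S2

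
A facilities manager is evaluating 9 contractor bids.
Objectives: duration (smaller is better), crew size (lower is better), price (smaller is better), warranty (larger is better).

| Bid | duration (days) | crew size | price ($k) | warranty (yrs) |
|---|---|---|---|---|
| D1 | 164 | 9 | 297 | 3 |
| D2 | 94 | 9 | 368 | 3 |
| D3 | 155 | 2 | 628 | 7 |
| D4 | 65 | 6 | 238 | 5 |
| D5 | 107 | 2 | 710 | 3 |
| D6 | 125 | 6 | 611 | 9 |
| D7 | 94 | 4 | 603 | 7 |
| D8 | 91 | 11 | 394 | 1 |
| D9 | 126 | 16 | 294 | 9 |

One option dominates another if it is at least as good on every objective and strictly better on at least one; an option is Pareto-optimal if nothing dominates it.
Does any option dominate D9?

D1: worse on duration (164 vs 126).
D2: worse on price (368 vs 294).
D3: worse on duration (155 vs 126).
D4: worse on warranty (5 vs 9).
D5: worse on price (710 vs 294).
D6: worse on price (611 vs 294).
D7: worse on price (603 vs 294).
D8: worse on price (394 vs 294).
No option is at least as good as D9 on every objective and strictly better on one.

No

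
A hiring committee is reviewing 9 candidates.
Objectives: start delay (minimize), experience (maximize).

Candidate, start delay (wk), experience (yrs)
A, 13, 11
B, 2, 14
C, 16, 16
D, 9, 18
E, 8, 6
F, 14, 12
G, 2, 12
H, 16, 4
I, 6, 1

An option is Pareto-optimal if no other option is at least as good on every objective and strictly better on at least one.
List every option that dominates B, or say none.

A: worse on start delay (13 vs 2).
C: worse on start delay (16 vs 2).
D: worse on start delay (9 vs 2).
E: worse on start delay (8 vs 2).
F: worse on start delay (14 vs 2).
G: worse on experience (12 vs 14).
H: worse on start delay (16 vs 2).
I: worse on start delay (6 vs 2).
No option dominates B.

none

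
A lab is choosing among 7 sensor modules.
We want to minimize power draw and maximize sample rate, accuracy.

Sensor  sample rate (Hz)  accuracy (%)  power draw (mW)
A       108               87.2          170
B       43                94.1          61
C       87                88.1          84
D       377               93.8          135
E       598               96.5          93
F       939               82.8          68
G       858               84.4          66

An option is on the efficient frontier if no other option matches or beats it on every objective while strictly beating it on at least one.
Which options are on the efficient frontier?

B, C, E, F, G

A: dominated by D (sample rate 377≥108, accuracy 93.8≥87.2, power draw 135≤170).
B: not dominated (best power draw).
C: not dominated.
D: dominated by E (sample rate 598≥377, accuracy 96.5≥93.8, power draw 93≤135).
E: not dominated (best accuracy).
F: not dominated (best sample rate).
G: not dominated.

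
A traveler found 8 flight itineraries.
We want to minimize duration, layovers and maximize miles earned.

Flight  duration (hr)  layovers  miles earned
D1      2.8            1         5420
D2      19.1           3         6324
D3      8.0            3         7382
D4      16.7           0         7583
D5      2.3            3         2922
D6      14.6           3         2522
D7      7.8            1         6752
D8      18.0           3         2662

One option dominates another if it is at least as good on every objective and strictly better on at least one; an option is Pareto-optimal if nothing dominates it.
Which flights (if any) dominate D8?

D1: duration 2.8≤18.0, layovers 1≤3, miles earned 5420≥2662 — dominates D8.
D3: duration 8.0≤18.0, layovers 3≤3, miles earned 7382≥2662 — dominates D8.
D4: duration 16.7≤18.0, layovers 0≤3, miles earned 7583≥2662 — dominates D8.
D5: duration 2.3≤18.0, layovers 3≤3, miles earned 2922≥2662 — dominates D8.
D7: duration 7.8≤18.0, layovers 1≤3, miles earned 6752≥2662 — dominates D8.
Others (D2, D6) are each worse than D8 on at least one objective.

D1, D3, D4, D5, D7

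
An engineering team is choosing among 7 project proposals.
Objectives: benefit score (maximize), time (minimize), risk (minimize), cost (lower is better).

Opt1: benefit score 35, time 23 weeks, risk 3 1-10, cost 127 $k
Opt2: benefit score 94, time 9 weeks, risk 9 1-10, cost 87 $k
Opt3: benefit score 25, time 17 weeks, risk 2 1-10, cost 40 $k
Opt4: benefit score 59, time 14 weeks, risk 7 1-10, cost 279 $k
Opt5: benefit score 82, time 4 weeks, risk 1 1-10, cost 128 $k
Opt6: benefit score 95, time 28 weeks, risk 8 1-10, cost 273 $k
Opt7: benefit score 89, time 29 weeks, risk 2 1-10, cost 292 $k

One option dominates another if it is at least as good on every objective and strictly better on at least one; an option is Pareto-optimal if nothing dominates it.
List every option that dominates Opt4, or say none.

Opt5

Opt5: benefit score 82≥59, time 4≤14, risk 1≤7, cost 128≤279 — dominates Opt4.
Others (Opt1, Opt2, Opt3, Opt6, Opt7) are each worse than Opt4 on at least one objective.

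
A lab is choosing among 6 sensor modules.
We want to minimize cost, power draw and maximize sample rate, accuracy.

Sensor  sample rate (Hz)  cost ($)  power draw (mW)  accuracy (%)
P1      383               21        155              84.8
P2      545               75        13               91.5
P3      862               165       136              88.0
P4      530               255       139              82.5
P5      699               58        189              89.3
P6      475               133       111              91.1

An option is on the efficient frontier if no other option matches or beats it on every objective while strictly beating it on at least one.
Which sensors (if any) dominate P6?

P2: sample rate 545≥475, cost 75≤133, power draw 13≤111, accuracy 91.5≥91.1 — dominates P6.
Others (P1, P3, P4, P5) are each worse than P6 on at least one objective.

P2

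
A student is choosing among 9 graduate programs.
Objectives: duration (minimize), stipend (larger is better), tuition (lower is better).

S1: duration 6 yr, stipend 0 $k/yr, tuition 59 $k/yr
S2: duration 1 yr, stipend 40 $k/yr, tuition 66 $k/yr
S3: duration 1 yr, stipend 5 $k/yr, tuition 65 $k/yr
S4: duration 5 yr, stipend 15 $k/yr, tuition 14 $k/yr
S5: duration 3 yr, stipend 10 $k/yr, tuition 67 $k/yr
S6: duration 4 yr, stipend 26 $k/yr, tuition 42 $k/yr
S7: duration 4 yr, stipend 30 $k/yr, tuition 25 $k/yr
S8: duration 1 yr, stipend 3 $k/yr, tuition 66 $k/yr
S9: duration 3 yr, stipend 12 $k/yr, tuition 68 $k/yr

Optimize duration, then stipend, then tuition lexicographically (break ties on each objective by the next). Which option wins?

First minimize duration: best is 1, kept {S2, S3, S8}.
Then maximize stipend: best is 40, kept {S2}.

S2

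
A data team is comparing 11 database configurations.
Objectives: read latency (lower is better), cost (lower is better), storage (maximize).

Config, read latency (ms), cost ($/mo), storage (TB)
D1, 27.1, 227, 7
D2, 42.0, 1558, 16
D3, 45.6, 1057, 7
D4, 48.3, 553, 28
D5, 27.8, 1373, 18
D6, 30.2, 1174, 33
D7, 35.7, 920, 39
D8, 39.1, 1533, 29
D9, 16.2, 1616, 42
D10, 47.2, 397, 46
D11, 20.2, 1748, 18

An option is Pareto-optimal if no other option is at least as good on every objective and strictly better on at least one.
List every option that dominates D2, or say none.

D5, D6, D7, D8

D5: read latency 27.8≤42.0, cost 1373≤1558, storage 18≥16 — dominates D2.
D6: read latency 30.2≤42.0, cost 1174≤1558, storage 33≥16 — dominates D2.
D7: read latency 35.7≤42.0, cost 920≤1558, storage 39≥16 — dominates D2.
D8: read latency 39.1≤42.0, cost 1533≤1558, storage 29≥16 — dominates D2.
Others (D1, D3, D4, D9, D10, D11) are each worse than D2 on at least one objective.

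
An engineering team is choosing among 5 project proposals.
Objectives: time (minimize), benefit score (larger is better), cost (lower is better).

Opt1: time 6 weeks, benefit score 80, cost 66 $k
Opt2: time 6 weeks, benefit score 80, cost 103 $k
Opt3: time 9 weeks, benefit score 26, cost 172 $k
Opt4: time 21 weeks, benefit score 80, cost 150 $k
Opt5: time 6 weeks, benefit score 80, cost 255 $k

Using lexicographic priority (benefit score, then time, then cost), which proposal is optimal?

First maximize benefit score: best is 80, kept {Opt1, Opt2, Opt4, Opt5}.
Then minimize time: best is 6, kept {Opt1, Opt2, Opt5}.
Then minimize cost: best is 66, kept {Opt1}.

Opt1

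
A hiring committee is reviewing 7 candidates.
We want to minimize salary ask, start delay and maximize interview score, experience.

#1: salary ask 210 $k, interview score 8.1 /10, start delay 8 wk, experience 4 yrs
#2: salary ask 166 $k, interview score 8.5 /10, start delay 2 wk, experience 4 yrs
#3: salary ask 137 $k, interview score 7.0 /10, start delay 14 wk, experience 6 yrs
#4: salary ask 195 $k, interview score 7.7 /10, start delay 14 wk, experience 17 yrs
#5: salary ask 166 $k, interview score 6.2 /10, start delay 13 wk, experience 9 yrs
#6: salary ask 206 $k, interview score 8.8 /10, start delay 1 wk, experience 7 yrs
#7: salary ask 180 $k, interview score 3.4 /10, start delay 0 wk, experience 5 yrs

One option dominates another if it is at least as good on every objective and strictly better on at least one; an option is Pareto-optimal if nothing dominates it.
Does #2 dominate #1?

Yes

#2 vs #1: salary ask 166≤210, interview score 8.5≥8.1, start delay 2≤8, experience 4≥4 — #2 is at least as good on every objective with at least one strict improvement.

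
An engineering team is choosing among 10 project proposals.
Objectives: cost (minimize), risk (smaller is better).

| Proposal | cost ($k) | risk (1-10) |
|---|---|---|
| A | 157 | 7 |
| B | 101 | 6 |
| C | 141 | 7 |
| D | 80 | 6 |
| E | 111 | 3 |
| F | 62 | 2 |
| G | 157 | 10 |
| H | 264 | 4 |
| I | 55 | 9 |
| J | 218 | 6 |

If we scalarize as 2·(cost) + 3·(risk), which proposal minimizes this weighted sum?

F

A: 2·157 + 3·7 = 335
B: 2·101 + 3·6 = 220
C: 2·141 + 3·7 = 303
D: 2·80 + 3·6 = 178
E: 2·111 + 3·3 = 231
F: 2·62 + 3·2 = 130
G: 2·157 + 3·10 = 344
H: 2·264 + 3·4 = 540
I: 2·55 + 3·9 = 137
J: 2·218 + 3·6 = 454
Lowest: F at 130.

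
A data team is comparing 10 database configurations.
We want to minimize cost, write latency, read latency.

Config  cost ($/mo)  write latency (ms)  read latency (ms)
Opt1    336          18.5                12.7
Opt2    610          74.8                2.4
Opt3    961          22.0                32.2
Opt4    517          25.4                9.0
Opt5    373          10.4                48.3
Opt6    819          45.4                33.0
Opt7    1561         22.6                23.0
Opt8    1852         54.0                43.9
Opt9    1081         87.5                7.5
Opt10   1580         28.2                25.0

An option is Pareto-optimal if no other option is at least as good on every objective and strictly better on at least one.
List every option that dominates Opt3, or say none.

Opt1: cost 336≤961, write latency 18.5≤22.0, read latency 12.7≤32.2 — dominates Opt3.
Others (Opt2, Opt4, Opt5, Opt6, Opt7, Opt8, Opt9, Opt10) are each worse than Opt3 on at least one objective.

Opt1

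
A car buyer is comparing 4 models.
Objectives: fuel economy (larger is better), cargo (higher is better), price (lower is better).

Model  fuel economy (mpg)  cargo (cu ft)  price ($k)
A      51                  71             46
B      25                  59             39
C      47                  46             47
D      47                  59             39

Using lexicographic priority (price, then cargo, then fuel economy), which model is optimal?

D

First minimize price: best is 39, kept {B, D}.
Then maximize cargo: best is 59, kept {B, D}.
Then maximize fuel economy: best is 47, kept {D}.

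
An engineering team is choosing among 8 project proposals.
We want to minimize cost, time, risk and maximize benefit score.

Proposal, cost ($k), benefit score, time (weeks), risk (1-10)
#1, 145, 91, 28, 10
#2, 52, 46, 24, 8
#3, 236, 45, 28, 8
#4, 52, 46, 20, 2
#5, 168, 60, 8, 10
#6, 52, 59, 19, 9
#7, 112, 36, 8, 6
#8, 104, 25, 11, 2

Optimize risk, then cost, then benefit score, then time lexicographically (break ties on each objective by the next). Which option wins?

First minimize risk: best is 2, kept {#4, #8}.
Then minimize cost: best is 52, kept {#4}.

#4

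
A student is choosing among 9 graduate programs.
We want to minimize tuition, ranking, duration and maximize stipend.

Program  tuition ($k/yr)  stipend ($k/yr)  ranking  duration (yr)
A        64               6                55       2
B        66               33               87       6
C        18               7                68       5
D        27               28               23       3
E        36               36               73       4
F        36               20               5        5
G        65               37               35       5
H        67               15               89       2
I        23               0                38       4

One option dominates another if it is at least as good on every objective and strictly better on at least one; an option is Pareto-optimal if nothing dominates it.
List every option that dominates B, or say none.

E: tuition 36≤66, stipend 36≥33, ranking 73≤87, duration 4≤6 — dominates B.
G: tuition 65≤66, stipend 37≥33, ranking 35≤87, duration 5≤6 — dominates B.
Others (A, C, D, F, H, I) are each worse than B on at least one objective.

E, G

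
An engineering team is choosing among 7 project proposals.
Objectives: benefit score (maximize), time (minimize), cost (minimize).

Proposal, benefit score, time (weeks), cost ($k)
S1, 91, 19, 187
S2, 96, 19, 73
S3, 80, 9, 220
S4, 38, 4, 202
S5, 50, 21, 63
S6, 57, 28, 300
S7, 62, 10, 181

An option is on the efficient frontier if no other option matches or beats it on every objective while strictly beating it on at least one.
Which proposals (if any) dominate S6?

S1: benefit score 91≥57, time 19≤28, cost 187≤300 — dominates S6.
S2: benefit score 96≥57, time 19≤28, cost 73≤300 — dominates S6.
S3: benefit score 80≥57, time 9≤28, cost 220≤300 — dominates S6.
S7: benefit score 62≥57, time 10≤28, cost 181≤300 — dominates S6.
Others (S4, S5) are each worse than S6 on at least one objective.

S1, S2, S3, S7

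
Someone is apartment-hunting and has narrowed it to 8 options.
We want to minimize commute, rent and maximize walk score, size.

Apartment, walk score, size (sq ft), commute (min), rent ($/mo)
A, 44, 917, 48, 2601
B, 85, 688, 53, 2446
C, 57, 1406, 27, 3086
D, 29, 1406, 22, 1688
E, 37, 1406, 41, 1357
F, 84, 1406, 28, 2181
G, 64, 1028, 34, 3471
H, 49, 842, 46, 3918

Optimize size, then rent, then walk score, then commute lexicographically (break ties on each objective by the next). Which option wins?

E

First maximize size: best is 1406, kept {C, D, E, F}.
Then minimize rent: best is 1357, kept {E}.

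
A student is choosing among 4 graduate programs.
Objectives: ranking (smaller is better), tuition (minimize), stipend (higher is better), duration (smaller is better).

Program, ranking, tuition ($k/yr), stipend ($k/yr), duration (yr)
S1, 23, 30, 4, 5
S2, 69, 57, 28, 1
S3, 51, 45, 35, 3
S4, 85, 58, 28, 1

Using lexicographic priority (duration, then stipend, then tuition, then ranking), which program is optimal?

First minimize duration: best is 1, kept {S2, S4}.
Then maximize stipend: best is 28, kept {S2, S4}.
Then minimize tuition: best is 57, kept {S2}.

S2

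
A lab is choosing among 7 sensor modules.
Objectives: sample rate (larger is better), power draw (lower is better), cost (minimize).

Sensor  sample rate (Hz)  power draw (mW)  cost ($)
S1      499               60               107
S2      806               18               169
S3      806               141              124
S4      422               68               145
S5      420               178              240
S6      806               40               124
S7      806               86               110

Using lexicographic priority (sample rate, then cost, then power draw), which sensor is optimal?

First maximize sample rate: best is 806, kept {S2, S3, S6, S7}.
Then minimize cost: best is 110, kept {S7}.

S7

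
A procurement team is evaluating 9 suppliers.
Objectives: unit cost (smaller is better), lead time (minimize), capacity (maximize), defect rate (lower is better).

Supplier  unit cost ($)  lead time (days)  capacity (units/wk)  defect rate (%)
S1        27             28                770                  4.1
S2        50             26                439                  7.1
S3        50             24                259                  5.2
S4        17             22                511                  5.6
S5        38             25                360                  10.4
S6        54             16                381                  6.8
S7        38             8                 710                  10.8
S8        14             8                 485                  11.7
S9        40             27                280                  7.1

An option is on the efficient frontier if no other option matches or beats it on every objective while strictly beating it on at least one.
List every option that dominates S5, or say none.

S4: unit cost 17≤38, lead time 22≤25, capacity 511≥360, defect rate 5.6≤10.4 — dominates S5.
Others (S1, S2, S3, S6, S7, S8, S9) are each worse than S5 on at least one objective.

S4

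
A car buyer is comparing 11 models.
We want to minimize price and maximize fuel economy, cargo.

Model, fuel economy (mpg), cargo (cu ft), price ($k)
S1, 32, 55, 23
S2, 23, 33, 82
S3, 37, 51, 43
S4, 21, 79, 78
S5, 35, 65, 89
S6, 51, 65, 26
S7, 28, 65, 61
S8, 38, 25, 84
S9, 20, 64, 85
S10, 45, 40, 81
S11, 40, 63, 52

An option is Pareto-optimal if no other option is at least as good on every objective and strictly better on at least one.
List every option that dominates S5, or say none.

S6: fuel economy 51≥35, cargo 65≥65, price 26≤89 — dominates S5.
Others (S1, S2, S3, S4, S7, S8, S9, S10, S11) are each worse than S5 on at least one objective.

S6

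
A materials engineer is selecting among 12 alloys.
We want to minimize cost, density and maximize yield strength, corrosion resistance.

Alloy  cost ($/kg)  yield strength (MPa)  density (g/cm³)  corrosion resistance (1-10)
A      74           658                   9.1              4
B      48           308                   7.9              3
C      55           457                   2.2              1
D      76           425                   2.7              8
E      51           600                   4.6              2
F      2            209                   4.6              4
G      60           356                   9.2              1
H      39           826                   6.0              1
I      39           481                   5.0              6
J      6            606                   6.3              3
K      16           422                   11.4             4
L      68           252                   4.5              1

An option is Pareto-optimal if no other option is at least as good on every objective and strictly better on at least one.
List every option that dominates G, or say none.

C: cost 55≤60, yield strength 457≥356, density 2.2≤9.2, corrosion resistance 1≥1 — dominates G.
E: cost 51≤60, yield strength 600≥356, density 4.6≤9.2, corrosion resistance 2≥1 — dominates G.
H: cost 39≤60, yield strength 826≥356, density 6.0≤9.2, corrosion resistance 1≥1 — dominates G.
I: cost 39≤60, yield strength 481≥356, density 5.0≤9.2, corrosion resistance 6≥1 — dominates G.
J: cost 6≤60, yield strength 606≥356, density 6.3≤9.2, corrosion resistance 3≥1 — dominates G.
Others (A, B, D, F, K, L) are each worse than G on at least one objective.

C, E, H, I, J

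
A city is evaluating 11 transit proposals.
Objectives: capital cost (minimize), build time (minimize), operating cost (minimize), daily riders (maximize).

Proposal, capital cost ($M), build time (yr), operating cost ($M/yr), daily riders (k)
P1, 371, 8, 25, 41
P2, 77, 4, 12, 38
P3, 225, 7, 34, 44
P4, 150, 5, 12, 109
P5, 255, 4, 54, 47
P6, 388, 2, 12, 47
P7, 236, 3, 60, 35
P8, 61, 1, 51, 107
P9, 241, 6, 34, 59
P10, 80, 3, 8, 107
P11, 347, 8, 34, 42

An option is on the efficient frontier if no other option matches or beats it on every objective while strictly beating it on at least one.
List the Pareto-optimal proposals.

P2, P4, P6, P8, P10

P1: dominated by P4 (capital cost 150≤371, build time 5≤8, operating cost 12≤25, daily riders 109≥41).
P2: not dominated.
P3: dominated by P4 (capital cost 150≤225, build time 5≤7, operating cost 12≤34, daily riders 109≥44).
P4: not dominated (best daily riders).
P5: dominated by P8 (capital cost 61≤255, build time 1≤4, operating cost 51≤54, daily riders 107≥47).
P6: not dominated.
P7: dominated by P8 (capital cost 61≤236, build time 1≤3, operating cost 51≤60, daily riders 107≥35).
P8: not dominated (best capital cost).
P9: dominated by P4 (capital cost 150≤241, build time 5≤6, operating cost 12≤34, daily riders 109≥59).
P10: not dominated (best operating cost).
P11: dominated by P3 (capital cost 225≤347, build time 7≤8, operating cost 34≤34, daily riders 44≥42).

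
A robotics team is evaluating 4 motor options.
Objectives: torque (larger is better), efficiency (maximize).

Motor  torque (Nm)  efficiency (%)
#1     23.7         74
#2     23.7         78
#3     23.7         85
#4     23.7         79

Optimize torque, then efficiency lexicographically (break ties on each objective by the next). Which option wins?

First maximize torque: best is 23.7, kept {#1, #2, #3, #4}.
Then maximize efficiency: best is 85, kept {#3}.

#3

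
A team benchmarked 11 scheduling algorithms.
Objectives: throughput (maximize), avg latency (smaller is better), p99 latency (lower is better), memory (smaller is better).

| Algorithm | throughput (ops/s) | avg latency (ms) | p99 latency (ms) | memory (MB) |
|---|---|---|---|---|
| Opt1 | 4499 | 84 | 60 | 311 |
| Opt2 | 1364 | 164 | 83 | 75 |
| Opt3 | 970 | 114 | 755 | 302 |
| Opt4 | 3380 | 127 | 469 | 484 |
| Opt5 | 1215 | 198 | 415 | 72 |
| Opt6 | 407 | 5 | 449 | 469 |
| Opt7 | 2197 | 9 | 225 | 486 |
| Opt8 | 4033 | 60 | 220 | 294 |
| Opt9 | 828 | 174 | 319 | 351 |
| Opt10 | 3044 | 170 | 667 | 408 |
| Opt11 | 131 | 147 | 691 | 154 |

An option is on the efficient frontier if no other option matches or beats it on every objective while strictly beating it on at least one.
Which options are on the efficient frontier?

Opt1, Opt2, Opt5, Opt6, Opt7, Opt8, Opt11

Opt1: not dominated (best throughput).
Opt2: not dominated.
Opt3: dominated by Opt8 (throughput 4033≥970, avg latency 60≤114, p99 latency 220≤755, memory 294≤302).
Opt4: dominated by Opt1 (throughput 4499≥3380, avg latency 84≤127, p99 latency 60≤469, memory 311≤484).
Opt5: not dominated (best memory).
Opt6: not dominated (best avg latency).
Opt7: not dominated.
Opt8: not dominated.
Opt9: dominated by Opt1 (throughput 4499≥828, avg latency 84≤174, p99 latency 60≤319, memory 311≤351).
Opt10: dominated by Opt1 (throughput 4499≥3044, avg latency 84≤170, p99 latency 60≤667, memory 311≤408).
Opt11: not dominated.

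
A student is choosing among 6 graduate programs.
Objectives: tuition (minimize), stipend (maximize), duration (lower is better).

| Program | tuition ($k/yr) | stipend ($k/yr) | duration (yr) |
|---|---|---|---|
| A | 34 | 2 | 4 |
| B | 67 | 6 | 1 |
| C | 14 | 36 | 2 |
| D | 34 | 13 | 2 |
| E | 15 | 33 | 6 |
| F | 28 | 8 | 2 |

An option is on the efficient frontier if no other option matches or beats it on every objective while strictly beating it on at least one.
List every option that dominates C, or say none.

A: worse on tuition (34 vs 14).
B: worse on tuition (67 vs 14).
D: worse on tuition (34 vs 14).
E: worse on tuition (15 vs 14).
F: worse on tuition (28 vs 14).
No option dominates C.

none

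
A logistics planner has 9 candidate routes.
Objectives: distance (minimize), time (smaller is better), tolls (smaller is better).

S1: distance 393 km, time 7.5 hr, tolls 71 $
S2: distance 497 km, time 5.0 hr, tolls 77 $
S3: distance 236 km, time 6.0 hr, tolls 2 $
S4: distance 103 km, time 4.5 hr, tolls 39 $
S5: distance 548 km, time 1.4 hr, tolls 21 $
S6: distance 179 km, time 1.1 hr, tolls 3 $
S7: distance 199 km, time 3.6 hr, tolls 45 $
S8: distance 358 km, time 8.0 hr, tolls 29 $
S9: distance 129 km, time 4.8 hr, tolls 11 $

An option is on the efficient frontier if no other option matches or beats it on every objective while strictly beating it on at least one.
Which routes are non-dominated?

S3, S4, S6, S9

S1: dominated by S3 (distance 236≤393, time 6.0≤7.5, tolls 2≤71).
S2: dominated by S4 (distance 103≤497, time 4.5≤5.0, tolls 39≤77).
S3: not dominated (best tolls).
S4: not dominated (best distance).
S5: dominated by S6 (distance 179≤548, time 1.1≤1.4, tolls 3≤21).
S6: not dominated (best time).
S7: dominated by S6 (distance 179≤199, time 1.1≤3.6, tolls 3≤45).
S8: dominated by S3 (distance 236≤358, time 6.0≤8.0, tolls 2≤29).
S9: not dominated.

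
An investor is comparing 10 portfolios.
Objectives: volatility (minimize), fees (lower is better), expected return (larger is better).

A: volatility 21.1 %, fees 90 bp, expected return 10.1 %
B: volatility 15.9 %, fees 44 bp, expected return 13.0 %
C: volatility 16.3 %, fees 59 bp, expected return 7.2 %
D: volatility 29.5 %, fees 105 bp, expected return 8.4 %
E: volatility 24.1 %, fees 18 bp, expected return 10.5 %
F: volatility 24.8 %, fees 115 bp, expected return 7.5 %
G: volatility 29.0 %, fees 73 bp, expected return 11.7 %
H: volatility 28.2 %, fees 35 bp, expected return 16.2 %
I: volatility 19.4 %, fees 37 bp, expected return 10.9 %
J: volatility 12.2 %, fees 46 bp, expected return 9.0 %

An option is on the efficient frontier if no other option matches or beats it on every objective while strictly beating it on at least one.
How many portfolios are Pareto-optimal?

5

A: dominated by B (volatility 15.9≤21.1, fees 44≤90, expected return 13.0≥10.1).
B: not dominated.
C: dominated by B (volatility 15.9≤16.3, fees 44≤59, expected return 13.0≥7.2).
D: dominated by A (volatility 21.1≤29.5, fees 90≤105, expected return 10.1≥8.4).
E: not dominated (best fees).
F: dominated by A (volatility 21.1≤24.8, fees 90≤115, expected return 10.1≥7.5).
G: dominated by B (volatility 15.9≤29.0, fees 44≤73, expected return 13.0≥11.7).
H: not dominated (best expected return).
I: not dominated.
J: not dominated (best volatility).
Pareto-optimal: B, E, H, I, J → 5.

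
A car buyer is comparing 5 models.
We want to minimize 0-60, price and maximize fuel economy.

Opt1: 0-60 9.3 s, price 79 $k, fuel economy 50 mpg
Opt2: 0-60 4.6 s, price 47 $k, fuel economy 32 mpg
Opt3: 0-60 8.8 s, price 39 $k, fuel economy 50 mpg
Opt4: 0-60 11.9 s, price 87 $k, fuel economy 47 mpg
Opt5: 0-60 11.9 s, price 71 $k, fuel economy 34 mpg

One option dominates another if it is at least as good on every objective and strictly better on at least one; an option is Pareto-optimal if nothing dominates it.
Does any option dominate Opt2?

No

Opt1: worse on 0-60 (9.3 vs 4.6).
Opt3: worse on 0-60 (8.8 vs 4.6).
Opt4: worse on 0-60 (11.9 vs 4.6).
Opt5: worse on 0-60 (11.9 vs 4.6).
No option is at least as good as Opt2 on every objective and strictly better on one.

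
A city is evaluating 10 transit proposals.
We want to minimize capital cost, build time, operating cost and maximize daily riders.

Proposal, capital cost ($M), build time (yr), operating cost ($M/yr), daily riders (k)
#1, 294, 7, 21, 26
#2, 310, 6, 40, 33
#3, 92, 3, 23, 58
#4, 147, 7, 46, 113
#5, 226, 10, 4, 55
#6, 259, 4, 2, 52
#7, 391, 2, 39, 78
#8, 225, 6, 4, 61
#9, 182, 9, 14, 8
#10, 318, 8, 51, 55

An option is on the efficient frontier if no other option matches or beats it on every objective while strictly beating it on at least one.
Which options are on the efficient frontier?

#3, #4, #6, #7, #8, #9

#1: dominated by #6 (capital cost 259≤294, build time 4≤7, operating cost 2≤21, daily riders 52≥26).
#2: dominated by #3 (capital cost 92≤310, build time 3≤6, operating cost 23≤40, daily riders 58≥33).
#3: not dominated (best capital cost).
#4: not dominated (best daily riders).
#5: dominated by #8 (capital cost 225≤226, build time 6≤10, operating cost 4≤4, daily riders 61≥55).
#6: not dominated (best operating cost).
#7: not dominated (best build time).
#8: not dominated.
#9: not dominated.
#10: dominated by #3 (capital cost 92≤318, build time 3≤8, operating cost 23≤51, daily riders 58≥55).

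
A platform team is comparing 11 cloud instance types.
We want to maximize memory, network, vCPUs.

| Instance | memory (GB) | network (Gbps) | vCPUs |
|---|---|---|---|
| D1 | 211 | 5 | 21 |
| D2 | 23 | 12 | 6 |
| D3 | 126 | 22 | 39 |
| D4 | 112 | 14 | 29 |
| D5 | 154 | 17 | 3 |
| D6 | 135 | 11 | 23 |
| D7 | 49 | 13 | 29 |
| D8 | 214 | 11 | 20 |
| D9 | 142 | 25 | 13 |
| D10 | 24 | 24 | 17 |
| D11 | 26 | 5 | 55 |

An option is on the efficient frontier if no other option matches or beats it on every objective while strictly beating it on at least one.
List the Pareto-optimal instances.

D1, D3, D5, D6, D8, D9, D10, D11

D1: not dominated.
D2: dominated by D3 (memory 126≥23, network 22≥12, vCPUs 39≥6).
D3: not dominated.
D4: dominated by D3 (memory 126≥112, network 22≥14, vCPUs 39≥29).
D5: not dominated.
D6: not dominated.
D7: dominated by D3 (memory 126≥49, network 22≥13, vCPUs 39≥29).
D8: not dominated (best memory).
D9: not dominated (best network).
D10: not dominated.
D11: not dominated (best vCPUs).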